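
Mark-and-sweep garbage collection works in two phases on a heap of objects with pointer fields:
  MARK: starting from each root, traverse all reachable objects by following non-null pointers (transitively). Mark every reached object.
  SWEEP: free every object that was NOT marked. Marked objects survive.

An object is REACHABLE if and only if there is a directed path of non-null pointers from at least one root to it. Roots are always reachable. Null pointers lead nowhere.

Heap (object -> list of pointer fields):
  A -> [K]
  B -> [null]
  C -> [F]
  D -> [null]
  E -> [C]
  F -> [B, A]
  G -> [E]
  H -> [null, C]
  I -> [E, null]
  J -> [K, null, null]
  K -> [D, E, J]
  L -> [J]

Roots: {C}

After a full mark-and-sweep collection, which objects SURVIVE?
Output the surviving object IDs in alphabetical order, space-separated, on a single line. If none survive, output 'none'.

Roots: C
Mark C: refs=F, marked=C
Mark F: refs=B A, marked=C F
Mark B: refs=null, marked=B C F
Mark A: refs=K, marked=A B C F
Mark K: refs=D E J, marked=A B C F K
Mark D: refs=null, marked=A B C D F K
Mark E: refs=C, marked=A B C D E F K
Mark J: refs=K null null, marked=A B C D E F J K
Unmarked (collected): G H I L

Answer: A B C D E F J K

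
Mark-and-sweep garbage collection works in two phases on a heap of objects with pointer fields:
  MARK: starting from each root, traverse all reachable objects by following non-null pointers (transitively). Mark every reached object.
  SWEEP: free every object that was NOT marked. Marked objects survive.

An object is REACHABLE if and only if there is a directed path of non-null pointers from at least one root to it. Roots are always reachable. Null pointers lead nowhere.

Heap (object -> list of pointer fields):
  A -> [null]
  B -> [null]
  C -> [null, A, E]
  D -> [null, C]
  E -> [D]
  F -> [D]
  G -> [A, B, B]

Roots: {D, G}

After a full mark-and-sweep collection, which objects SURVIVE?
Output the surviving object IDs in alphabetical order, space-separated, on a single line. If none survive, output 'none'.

Answer: A B C D E G

Derivation:
Roots: D G
Mark D: refs=null C, marked=D
Mark G: refs=A B B, marked=D G
Mark C: refs=null A E, marked=C D G
Mark A: refs=null, marked=A C D G
Mark B: refs=null, marked=A B C D G
Mark E: refs=D, marked=A B C D E G
Unmarked (collected): F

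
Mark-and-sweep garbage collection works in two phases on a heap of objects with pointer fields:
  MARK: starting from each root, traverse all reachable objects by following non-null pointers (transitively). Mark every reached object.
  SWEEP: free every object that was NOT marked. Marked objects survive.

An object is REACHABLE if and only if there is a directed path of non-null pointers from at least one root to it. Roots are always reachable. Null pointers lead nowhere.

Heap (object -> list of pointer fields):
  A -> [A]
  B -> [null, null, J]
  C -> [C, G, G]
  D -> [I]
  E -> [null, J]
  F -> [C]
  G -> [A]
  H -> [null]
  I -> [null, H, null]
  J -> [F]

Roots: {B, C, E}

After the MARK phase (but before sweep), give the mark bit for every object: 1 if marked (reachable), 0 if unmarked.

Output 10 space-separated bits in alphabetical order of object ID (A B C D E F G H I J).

Answer: 1 1 1 0 1 1 1 0 0 1

Derivation:
Roots: B C E
Mark B: refs=null null J, marked=B
Mark C: refs=C G G, marked=B C
Mark E: refs=null J, marked=B C E
Mark J: refs=F, marked=B C E J
Mark G: refs=A, marked=B C E G J
Mark F: refs=C, marked=B C E F G J
Mark A: refs=A, marked=A B C E F G J
Unmarked (collected): D H I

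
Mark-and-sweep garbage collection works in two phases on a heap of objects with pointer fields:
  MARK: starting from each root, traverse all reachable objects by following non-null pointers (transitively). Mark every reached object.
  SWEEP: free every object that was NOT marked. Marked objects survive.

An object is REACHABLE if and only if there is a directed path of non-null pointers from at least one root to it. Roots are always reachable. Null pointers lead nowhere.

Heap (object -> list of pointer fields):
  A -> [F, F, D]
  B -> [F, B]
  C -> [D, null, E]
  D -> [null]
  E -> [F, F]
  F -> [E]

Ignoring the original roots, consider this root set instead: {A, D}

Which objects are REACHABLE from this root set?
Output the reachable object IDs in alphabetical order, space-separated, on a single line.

Roots: A D
Mark A: refs=F F D, marked=A
Mark D: refs=null, marked=A D
Mark F: refs=E, marked=A D F
Mark E: refs=F F, marked=A D E F
Unmarked (collected): B C

Answer: A D E F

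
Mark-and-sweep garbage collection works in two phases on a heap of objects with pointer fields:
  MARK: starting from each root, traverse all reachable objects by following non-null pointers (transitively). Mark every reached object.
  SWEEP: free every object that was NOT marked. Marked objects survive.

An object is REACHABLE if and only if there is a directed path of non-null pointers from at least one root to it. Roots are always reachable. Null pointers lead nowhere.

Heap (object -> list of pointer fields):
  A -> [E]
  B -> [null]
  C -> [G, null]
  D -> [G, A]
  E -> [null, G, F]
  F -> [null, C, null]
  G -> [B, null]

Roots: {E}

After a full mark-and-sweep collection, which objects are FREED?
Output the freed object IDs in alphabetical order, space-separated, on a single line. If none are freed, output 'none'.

Roots: E
Mark E: refs=null G F, marked=E
Mark G: refs=B null, marked=E G
Mark F: refs=null C null, marked=E F G
Mark B: refs=null, marked=B E F G
Mark C: refs=G null, marked=B C E F G
Unmarked (collected): A D

Answer: A D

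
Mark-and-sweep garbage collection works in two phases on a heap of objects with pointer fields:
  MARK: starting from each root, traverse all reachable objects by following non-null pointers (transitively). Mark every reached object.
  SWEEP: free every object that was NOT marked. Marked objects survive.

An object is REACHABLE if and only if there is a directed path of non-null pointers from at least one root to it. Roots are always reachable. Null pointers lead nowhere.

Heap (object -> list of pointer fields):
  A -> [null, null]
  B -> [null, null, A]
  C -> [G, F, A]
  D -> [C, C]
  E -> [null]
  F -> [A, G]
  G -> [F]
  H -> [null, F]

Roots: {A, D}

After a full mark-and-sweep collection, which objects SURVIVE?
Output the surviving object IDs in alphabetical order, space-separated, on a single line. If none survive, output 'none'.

Answer: A C D F G

Derivation:
Roots: A D
Mark A: refs=null null, marked=A
Mark D: refs=C C, marked=A D
Mark C: refs=G F A, marked=A C D
Mark G: refs=F, marked=A C D G
Mark F: refs=A G, marked=A C D F G
Unmarked (collected): B E H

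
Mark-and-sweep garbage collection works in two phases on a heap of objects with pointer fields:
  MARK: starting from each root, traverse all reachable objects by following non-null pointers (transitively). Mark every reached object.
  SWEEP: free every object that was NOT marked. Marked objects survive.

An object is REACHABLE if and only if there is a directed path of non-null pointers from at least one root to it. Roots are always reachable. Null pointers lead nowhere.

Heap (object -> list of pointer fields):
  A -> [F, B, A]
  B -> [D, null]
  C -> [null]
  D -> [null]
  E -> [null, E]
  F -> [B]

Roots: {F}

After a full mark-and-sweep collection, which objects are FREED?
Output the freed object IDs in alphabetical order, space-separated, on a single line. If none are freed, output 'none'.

Roots: F
Mark F: refs=B, marked=F
Mark B: refs=D null, marked=B F
Mark D: refs=null, marked=B D F
Unmarked (collected): A C E

Answer: A C E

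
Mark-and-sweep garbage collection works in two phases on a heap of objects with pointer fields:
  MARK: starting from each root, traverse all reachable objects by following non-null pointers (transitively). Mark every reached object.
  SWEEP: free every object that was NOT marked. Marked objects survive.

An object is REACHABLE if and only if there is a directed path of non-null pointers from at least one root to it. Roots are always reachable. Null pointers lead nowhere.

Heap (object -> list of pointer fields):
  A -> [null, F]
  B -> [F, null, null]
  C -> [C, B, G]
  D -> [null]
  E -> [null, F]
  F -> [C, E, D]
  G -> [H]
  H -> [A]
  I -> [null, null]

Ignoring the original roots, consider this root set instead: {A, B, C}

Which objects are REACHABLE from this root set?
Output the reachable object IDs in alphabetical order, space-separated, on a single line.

Roots: A B C
Mark A: refs=null F, marked=A
Mark B: refs=F null null, marked=A B
Mark C: refs=C B G, marked=A B C
Mark F: refs=C E D, marked=A B C F
Mark G: refs=H, marked=A B C F G
Mark E: refs=null F, marked=A B C E F G
Mark D: refs=null, marked=A B C D E F G
Mark H: refs=A, marked=A B C D E F G H
Unmarked (collected): I

Answer: A B C D E F G H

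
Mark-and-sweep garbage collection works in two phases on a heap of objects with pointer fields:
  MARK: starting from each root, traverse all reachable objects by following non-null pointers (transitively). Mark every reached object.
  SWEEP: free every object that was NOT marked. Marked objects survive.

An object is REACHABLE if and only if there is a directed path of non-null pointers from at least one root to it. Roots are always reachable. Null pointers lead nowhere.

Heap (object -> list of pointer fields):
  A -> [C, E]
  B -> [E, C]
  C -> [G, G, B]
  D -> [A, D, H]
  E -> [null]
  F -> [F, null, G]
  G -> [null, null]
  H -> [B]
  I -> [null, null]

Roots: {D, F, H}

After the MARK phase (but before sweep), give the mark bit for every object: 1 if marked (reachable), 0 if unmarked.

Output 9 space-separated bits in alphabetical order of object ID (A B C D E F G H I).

Roots: D F H
Mark D: refs=A D H, marked=D
Mark F: refs=F null G, marked=D F
Mark H: refs=B, marked=D F H
Mark A: refs=C E, marked=A D F H
Mark G: refs=null null, marked=A D F G H
Mark B: refs=E C, marked=A B D F G H
Mark C: refs=G G B, marked=A B C D F G H
Mark E: refs=null, marked=A B C D E F G H
Unmarked (collected): I

Answer: 1 1 1 1 1 1 1 1 0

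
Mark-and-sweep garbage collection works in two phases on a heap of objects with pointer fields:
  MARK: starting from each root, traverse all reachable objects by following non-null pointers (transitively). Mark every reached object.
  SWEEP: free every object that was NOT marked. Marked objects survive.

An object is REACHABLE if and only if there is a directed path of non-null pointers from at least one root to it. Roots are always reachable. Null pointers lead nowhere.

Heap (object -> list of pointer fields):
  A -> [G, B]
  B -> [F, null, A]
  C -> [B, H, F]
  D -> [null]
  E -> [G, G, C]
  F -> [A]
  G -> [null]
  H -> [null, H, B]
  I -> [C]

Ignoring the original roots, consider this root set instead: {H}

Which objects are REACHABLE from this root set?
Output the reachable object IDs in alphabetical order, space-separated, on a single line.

Roots: H
Mark H: refs=null H B, marked=H
Mark B: refs=F null A, marked=B H
Mark F: refs=A, marked=B F H
Mark A: refs=G B, marked=A B F H
Mark G: refs=null, marked=A B F G H
Unmarked (collected): C D E I

Answer: A B F G H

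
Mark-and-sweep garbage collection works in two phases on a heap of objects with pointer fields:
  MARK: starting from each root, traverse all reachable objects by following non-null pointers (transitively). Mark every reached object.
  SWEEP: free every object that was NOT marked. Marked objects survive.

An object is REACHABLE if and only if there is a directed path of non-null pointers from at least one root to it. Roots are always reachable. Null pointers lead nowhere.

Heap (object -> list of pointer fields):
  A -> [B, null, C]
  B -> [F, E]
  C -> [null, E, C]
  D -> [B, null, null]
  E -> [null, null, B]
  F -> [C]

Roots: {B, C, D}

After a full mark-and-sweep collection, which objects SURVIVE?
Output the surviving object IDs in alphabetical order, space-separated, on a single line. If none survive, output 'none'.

Roots: B C D
Mark B: refs=F E, marked=B
Mark C: refs=null E C, marked=B C
Mark D: refs=B null null, marked=B C D
Mark F: refs=C, marked=B C D F
Mark E: refs=null null B, marked=B C D E F
Unmarked (collected): A

Answer: B C D E F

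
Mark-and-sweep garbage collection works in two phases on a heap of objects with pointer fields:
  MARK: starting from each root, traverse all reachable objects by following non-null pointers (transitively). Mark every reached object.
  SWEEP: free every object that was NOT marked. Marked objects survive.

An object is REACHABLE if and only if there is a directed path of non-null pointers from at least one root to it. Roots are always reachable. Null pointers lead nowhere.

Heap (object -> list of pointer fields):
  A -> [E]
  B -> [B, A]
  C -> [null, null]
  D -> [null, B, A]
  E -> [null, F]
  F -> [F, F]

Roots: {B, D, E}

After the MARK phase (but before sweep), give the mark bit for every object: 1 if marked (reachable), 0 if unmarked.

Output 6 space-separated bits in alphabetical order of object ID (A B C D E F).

Roots: B D E
Mark B: refs=B A, marked=B
Mark D: refs=null B A, marked=B D
Mark E: refs=null F, marked=B D E
Mark A: refs=E, marked=A B D E
Mark F: refs=F F, marked=A B D E F
Unmarked (collected): C

Answer: 1 1 0 1 1 1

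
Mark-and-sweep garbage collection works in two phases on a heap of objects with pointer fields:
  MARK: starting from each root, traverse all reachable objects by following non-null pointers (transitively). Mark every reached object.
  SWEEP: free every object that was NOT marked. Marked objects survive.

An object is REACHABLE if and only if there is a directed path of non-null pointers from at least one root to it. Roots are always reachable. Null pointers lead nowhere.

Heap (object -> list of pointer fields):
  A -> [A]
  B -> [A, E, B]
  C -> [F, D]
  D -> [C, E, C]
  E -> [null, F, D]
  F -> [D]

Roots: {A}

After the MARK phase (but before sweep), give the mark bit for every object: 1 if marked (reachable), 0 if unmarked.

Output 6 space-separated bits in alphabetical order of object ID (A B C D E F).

Roots: A
Mark A: refs=A, marked=A
Unmarked (collected): B C D E F

Answer: 1 0 0 0 0 0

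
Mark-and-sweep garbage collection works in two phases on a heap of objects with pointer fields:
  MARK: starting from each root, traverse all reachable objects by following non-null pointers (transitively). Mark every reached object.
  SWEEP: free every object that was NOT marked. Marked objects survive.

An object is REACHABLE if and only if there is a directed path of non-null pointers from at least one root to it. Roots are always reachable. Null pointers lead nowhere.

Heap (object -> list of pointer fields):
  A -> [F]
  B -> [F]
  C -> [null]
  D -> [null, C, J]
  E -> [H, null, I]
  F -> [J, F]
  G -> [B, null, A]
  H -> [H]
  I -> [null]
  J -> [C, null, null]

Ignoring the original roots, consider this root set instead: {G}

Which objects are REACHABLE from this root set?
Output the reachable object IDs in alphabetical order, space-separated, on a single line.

Roots: G
Mark G: refs=B null A, marked=G
Mark B: refs=F, marked=B G
Mark A: refs=F, marked=A B G
Mark F: refs=J F, marked=A B F G
Mark J: refs=C null null, marked=A B F G J
Mark C: refs=null, marked=A B C F G J
Unmarked (collected): D E H I

Answer: A B C F G J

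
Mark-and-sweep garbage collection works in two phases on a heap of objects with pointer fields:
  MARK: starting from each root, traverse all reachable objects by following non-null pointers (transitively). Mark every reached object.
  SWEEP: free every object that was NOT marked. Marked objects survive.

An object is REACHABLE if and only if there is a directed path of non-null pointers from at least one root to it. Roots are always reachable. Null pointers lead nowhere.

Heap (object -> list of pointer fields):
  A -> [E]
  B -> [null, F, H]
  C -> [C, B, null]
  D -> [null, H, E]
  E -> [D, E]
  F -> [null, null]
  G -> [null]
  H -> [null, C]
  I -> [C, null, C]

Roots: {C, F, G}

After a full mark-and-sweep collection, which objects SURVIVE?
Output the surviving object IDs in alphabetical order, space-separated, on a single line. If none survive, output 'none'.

Answer: B C F G H

Derivation:
Roots: C F G
Mark C: refs=C B null, marked=C
Mark F: refs=null null, marked=C F
Mark G: refs=null, marked=C F G
Mark B: refs=null F H, marked=B C F G
Mark H: refs=null C, marked=B C F G H
Unmarked (collected): A D E I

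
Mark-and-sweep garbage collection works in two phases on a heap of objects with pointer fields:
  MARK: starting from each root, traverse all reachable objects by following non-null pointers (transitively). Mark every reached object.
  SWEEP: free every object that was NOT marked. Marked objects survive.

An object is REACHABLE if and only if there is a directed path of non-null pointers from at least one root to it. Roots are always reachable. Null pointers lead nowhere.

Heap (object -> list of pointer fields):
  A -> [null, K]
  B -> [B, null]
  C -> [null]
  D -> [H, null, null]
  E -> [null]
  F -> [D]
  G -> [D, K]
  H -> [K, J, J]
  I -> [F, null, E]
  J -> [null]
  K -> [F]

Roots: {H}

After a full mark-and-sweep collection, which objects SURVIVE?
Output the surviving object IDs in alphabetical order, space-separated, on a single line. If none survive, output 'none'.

Answer: D F H J K

Derivation:
Roots: H
Mark H: refs=K J J, marked=H
Mark K: refs=F, marked=H K
Mark J: refs=null, marked=H J K
Mark F: refs=D, marked=F H J K
Mark D: refs=H null null, marked=D F H J K
Unmarked (collected): A B C E G I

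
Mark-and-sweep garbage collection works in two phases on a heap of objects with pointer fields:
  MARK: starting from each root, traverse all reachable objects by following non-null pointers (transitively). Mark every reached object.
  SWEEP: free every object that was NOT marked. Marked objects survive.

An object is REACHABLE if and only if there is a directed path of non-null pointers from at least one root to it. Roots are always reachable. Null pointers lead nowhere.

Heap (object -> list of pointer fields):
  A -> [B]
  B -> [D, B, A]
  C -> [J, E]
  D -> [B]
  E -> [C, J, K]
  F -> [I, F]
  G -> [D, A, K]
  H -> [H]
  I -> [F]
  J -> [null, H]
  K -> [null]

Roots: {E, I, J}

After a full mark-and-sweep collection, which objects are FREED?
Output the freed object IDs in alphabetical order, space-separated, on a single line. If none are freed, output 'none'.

Roots: E I J
Mark E: refs=C J K, marked=E
Mark I: refs=F, marked=E I
Mark J: refs=null H, marked=E I J
Mark C: refs=J E, marked=C E I J
Mark K: refs=null, marked=C E I J K
Mark F: refs=I F, marked=C E F I J K
Mark H: refs=H, marked=C E F H I J K
Unmarked (collected): A B D G

Answer: A B D G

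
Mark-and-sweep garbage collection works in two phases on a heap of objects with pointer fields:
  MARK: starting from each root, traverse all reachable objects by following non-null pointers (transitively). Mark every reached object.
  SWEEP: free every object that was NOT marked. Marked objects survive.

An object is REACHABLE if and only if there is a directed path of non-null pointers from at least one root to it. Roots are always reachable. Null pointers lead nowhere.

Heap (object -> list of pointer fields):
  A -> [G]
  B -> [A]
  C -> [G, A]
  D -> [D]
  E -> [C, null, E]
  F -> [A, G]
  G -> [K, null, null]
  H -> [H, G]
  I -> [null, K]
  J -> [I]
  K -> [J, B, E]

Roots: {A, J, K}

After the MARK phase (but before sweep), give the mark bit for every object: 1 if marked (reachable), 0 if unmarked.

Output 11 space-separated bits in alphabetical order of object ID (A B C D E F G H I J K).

Answer: 1 1 1 0 1 0 1 0 1 1 1

Derivation:
Roots: A J K
Mark A: refs=G, marked=A
Mark J: refs=I, marked=A J
Mark K: refs=J B E, marked=A J K
Mark G: refs=K null null, marked=A G J K
Mark I: refs=null K, marked=A G I J K
Mark B: refs=A, marked=A B G I J K
Mark E: refs=C null E, marked=A B E G I J K
Mark C: refs=G A, marked=A B C E G I J K
Unmarked (collected): D F H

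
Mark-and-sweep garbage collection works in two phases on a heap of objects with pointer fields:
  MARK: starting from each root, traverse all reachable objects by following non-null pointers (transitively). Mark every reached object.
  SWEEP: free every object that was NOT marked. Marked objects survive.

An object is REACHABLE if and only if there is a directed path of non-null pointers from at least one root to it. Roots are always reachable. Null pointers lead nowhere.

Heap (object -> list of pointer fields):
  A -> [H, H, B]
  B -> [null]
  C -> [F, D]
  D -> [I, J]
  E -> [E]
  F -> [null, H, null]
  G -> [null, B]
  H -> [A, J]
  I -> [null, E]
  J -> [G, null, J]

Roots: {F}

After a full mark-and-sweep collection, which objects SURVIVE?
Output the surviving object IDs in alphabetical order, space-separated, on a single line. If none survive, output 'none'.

Answer: A B F G H J

Derivation:
Roots: F
Mark F: refs=null H null, marked=F
Mark H: refs=A J, marked=F H
Mark A: refs=H H B, marked=A F H
Mark J: refs=G null J, marked=A F H J
Mark B: refs=null, marked=A B F H J
Mark G: refs=null B, marked=A B F G H J
Unmarked (collected): C D E I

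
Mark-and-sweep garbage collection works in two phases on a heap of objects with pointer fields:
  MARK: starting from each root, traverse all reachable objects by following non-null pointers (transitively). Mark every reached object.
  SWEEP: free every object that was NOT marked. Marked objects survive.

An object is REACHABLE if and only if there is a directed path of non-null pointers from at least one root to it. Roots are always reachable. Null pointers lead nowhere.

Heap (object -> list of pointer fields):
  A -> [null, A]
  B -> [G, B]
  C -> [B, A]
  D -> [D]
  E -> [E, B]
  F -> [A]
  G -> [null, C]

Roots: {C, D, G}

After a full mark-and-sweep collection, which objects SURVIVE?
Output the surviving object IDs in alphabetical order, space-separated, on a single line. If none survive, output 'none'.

Answer: A B C D G

Derivation:
Roots: C D G
Mark C: refs=B A, marked=C
Mark D: refs=D, marked=C D
Mark G: refs=null C, marked=C D G
Mark B: refs=G B, marked=B C D G
Mark A: refs=null A, marked=A B C D G
Unmarked (collected): E F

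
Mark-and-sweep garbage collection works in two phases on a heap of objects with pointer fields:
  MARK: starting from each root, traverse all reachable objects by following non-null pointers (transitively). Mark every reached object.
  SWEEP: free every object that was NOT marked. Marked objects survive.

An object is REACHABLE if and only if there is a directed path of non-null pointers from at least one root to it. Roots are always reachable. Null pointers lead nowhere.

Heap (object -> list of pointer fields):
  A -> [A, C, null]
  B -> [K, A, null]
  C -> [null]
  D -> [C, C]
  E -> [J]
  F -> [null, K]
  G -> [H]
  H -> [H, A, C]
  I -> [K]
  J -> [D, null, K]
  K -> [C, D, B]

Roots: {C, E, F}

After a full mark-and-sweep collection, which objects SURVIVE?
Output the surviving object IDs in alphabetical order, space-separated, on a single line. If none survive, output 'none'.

Roots: C E F
Mark C: refs=null, marked=C
Mark E: refs=J, marked=C E
Mark F: refs=null K, marked=C E F
Mark J: refs=D null K, marked=C E F J
Mark K: refs=C D B, marked=C E F J K
Mark D: refs=C C, marked=C D E F J K
Mark B: refs=K A null, marked=B C D E F J K
Mark A: refs=A C null, marked=A B C D E F J K
Unmarked (collected): G H I

Answer: A B C D E F J K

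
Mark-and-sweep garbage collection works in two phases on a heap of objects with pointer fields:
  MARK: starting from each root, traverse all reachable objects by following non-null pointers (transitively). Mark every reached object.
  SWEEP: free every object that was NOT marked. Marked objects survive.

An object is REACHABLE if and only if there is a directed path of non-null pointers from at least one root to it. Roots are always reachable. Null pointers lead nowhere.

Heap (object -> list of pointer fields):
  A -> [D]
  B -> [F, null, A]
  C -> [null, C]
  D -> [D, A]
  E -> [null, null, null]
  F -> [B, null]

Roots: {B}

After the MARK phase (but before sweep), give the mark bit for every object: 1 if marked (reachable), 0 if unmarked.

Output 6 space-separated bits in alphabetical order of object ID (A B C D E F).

Roots: B
Mark B: refs=F null A, marked=B
Mark F: refs=B null, marked=B F
Mark A: refs=D, marked=A B F
Mark D: refs=D A, marked=A B D F
Unmarked (collected): C E

Answer: 1 1 0 1 0 1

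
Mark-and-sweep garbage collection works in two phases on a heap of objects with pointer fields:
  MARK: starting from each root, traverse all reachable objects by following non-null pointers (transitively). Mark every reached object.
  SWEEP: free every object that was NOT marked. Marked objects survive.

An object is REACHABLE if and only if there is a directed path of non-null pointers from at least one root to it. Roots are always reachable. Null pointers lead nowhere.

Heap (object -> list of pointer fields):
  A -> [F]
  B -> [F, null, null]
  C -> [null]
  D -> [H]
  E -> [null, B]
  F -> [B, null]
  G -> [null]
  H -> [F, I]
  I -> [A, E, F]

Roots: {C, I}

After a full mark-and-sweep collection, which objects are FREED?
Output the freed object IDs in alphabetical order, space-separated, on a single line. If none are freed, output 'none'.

Roots: C I
Mark C: refs=null, marked=C
Mark I: refs=A E F, marked=C I
Mark A: refs=F, marked=A C I
Mark E: refs=null B, marked=A C E I
Mark F: refs=B null, marked=A C E F I
Mark B: refs=F null null, marked=A B C E F I
Unmarked (collected): D G H

Answer: D G H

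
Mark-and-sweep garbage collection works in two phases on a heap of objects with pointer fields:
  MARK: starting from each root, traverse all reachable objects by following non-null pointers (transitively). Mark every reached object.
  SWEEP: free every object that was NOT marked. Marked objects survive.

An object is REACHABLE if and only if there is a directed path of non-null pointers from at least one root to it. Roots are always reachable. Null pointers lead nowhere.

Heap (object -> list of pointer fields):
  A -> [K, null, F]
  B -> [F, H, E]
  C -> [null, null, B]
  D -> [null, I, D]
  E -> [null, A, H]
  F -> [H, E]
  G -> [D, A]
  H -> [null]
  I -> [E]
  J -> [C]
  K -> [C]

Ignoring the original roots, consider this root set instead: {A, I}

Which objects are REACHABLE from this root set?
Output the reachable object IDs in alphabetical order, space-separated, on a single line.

Answer: A B C E F H I K

Derivation:
Roots: A I
Mark A: refs=K null F, marked=A
Mark I: refs=E, marked=A I
Mark K: refs=C, marked=A I K
Mark F: refs=H E, marked=A F I K
Mark E: refs=null A H, marked=A E F I K
Mark C: refs=null null B, marked=A C E F I K
Mark H: refs=null, marked=A C E F H I K
Mark B: refs=F H E, marked=A B C E F H I K
Unmarked (collected): D G J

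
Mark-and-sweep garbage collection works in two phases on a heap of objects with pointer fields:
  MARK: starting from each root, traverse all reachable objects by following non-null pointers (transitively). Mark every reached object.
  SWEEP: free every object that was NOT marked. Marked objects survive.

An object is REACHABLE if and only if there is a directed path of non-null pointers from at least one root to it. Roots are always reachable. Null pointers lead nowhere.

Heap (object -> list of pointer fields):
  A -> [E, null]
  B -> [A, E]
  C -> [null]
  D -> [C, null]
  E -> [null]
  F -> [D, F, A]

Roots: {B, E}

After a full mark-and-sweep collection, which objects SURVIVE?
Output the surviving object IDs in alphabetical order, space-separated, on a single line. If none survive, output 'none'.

Roots: B E
Mark B: refs=A E, marked=B
Mark E: refs=null, marked=B E
Mark A: refs=E null, marked=A B E
Unmarked (collected): C D F

Answer: A B E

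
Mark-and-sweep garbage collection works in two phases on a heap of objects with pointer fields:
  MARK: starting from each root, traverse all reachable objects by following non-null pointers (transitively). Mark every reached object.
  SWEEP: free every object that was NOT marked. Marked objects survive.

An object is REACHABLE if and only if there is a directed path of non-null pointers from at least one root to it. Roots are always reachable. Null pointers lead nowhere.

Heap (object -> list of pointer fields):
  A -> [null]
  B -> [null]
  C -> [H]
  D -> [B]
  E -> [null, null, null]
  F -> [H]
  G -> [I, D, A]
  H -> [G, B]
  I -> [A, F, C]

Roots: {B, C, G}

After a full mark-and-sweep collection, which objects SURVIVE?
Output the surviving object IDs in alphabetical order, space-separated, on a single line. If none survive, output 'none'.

Answer: A B C D F G H I

Derivation:
Roots: B C G
Mark B: refs=null, marked=B
Mark C: refs=H, marked=B C
Mark G: refs=I D A, marked=B C G
Mark H: refs=G B, marked=B C G H
Mark I: refs=A F C, marked=B C G H I
Mark D: refs=B, marked=B C D G H I
Mark A: refs=null, marked=A B C D G H I
Mark F: refs=H, marked=A B C D F G H I
Unmarked (collected): E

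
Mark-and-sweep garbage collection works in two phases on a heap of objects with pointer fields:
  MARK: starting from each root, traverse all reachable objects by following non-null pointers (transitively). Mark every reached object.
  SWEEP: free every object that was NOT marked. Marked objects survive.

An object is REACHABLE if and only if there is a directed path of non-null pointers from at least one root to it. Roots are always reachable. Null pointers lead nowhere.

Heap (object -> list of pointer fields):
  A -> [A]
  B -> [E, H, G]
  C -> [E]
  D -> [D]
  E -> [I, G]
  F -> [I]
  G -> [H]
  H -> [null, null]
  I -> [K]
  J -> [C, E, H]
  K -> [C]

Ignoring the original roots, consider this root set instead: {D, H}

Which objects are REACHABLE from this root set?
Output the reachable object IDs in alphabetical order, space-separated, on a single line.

Roots: D H
Mark D: refs=D, marked=D
Mark H: refs=null null, marked=D H
Unmarked (collected): A B C E F G I J K

Answer: D H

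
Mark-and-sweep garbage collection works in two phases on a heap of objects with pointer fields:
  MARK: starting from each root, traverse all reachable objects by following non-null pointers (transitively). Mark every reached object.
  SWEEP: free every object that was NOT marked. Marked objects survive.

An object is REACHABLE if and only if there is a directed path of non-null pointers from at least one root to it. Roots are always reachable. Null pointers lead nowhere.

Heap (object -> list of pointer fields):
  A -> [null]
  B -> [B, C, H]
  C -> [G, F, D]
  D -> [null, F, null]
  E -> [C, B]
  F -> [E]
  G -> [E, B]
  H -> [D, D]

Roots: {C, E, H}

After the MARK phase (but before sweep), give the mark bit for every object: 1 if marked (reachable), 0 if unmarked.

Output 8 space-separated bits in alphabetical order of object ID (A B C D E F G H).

Roots: C E H
Mark C: refs=G F D, marked=C
Mark E: refs=C B, marked=C E
Mark H: refs=D D, marked=C E H
Mark G: refs=E B, marked=C E G H
Mark F: refs=E, marked=C E F G H
Mark D: refs=null F null, marked=C D E F G H
Mark B: refs=B C H, marked=B C D E F G H
Unmarked (collected): A

Answer: 0 1 1 1 1 1 1 1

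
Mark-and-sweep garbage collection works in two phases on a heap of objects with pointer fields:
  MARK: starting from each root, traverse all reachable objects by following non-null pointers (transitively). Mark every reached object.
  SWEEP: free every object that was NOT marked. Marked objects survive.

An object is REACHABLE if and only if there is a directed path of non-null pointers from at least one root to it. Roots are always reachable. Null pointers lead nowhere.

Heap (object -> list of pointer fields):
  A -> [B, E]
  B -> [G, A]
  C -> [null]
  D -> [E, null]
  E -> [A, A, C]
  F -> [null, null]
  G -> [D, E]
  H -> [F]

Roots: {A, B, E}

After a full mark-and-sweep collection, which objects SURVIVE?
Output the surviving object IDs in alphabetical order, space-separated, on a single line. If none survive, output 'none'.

Roots: A B E
Mark A: refs=B E, marked=A
Mark B: refs=G A, marked=A B
Mark E: refs=A A C, marked=A B E
Mark G: refs=D E, marked=A B E G
Mark C: refs=null, marked=A B C E G
Mark D: refs=E null, marked=A B C D E G
Unmarked (collected): F H

Answer: A B C D E G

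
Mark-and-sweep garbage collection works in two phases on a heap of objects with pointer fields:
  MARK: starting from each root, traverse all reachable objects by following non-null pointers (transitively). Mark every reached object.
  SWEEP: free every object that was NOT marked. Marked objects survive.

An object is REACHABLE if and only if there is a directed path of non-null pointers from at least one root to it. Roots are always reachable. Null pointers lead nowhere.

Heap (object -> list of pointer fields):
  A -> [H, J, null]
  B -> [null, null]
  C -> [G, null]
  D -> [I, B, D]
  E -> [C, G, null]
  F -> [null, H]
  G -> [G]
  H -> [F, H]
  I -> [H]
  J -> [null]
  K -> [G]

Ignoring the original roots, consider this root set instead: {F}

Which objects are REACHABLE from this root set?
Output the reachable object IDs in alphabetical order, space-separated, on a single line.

Roots: F
Mark F: refs=null H, marked=F
Mark H: refs=F H, marked=F H
Unmarked (collected): A B C D E G I J K

Answer: F H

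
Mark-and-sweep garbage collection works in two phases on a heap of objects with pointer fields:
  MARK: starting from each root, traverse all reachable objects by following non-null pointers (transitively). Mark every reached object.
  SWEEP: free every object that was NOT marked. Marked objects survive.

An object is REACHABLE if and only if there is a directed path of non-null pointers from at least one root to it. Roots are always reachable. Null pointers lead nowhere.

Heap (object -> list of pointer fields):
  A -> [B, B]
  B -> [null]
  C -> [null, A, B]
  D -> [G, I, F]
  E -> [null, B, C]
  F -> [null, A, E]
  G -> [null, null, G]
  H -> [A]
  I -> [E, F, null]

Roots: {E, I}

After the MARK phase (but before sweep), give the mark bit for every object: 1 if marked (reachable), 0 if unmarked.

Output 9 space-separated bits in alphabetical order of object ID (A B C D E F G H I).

Answer: 1 1 1 0 1 1 0 0 1

Derivation:
Roots: E I
Mark E: refs=null B C, marked=E
Mark I: refs=E F null, marked=E I
Mark B: refs=null, marked=B E I
Mark C: refs=null A B, marked=B C E I
Mark F: refs=null A E, marked=B C E F I
Mark A: refs=B B, marked=A B C E F I
Unmarked (collected): D G H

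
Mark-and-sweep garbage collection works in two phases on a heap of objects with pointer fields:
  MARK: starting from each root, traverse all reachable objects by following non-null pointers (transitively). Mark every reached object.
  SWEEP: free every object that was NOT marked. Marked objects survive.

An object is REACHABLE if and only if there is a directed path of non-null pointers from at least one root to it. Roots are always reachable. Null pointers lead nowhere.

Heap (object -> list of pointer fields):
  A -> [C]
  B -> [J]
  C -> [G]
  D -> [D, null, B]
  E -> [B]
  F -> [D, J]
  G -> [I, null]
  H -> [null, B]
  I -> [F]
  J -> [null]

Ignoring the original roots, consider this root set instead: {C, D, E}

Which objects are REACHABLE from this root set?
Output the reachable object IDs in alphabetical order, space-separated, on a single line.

Answer: B C D E F G I J

Derivation:
Roots: C D E
Mark C: refs=G, marked=C
Mark D: refs=D null B, marked=C D
Mark E: refs=B, marked=C D E
Mark G: refs=I null, marked=C D E G
Mark B: refs=J, marked=B C D E G
Mark I: refs=F, marked=B C D E G I
Mark J: refs=null, marked=B C D E G I J
Mark F: refs=D J, marked=B C D E F G I J
Unmarked (collected): A H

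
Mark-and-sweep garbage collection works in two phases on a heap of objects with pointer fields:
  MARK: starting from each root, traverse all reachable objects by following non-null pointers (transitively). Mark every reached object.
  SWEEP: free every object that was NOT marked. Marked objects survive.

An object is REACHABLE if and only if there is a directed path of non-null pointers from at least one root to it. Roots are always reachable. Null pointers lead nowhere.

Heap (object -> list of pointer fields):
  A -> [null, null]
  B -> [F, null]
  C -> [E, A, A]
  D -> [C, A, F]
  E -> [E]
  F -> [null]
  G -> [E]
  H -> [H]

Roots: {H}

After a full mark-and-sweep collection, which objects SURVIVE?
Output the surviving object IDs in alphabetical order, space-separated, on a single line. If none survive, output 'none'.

Answer: H

Derivation:
Roots: H
Mark H: refs=H, marked=H
Unmarked (collected): A B C D E F G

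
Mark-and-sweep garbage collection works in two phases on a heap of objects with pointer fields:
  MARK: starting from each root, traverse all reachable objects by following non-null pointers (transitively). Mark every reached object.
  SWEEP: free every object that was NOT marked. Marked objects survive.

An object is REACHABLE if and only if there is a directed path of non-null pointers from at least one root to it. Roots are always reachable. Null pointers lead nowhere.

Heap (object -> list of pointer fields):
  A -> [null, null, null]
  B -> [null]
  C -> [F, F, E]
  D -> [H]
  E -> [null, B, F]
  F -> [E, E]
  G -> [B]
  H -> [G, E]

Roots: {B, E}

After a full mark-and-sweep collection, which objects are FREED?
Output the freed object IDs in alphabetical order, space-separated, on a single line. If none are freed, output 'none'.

Roots: B E
Mark B: refs=null, marked=B
Mark E: refs=null B F, marked=B E
Mark F: refs=E E, marked=B E F
Unmarked (collected): A C D G H

Answer: A C D G H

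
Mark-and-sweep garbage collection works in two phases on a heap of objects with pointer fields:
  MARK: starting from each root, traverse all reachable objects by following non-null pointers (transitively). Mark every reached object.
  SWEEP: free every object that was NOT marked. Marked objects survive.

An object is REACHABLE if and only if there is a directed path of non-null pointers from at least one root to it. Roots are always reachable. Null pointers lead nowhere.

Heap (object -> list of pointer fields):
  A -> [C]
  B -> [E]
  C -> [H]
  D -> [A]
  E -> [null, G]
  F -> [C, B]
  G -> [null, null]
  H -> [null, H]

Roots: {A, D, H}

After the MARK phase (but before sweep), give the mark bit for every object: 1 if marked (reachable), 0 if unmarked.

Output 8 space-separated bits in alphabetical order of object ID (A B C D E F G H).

Answer: 1 0 1 1 0 0 0 1

Derivation:
Roots: A D H
Mark A: refs=C, marked=A
Mark D: refs=A, marked=A D
Mark H: refs=null H, marked=A D H
Mark C: refs=H, marked=A C D H
Unmarked (collected): B E F G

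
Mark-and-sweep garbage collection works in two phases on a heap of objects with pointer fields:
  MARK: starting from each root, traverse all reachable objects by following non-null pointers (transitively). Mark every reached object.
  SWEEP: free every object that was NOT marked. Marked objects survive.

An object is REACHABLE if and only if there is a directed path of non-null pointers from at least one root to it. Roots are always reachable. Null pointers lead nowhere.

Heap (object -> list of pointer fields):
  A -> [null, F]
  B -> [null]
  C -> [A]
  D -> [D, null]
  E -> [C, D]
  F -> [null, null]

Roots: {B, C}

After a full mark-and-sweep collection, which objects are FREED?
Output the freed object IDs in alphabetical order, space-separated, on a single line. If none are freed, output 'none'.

Roots: B C
Mark B: refs=null, marked=B
Mark C: refs=A, marked=B C
Mark A: refs=null F, marked=A B C
Mark F: refs=null null, marked=A B C F
Unmarked (collected): D E

Answer: D E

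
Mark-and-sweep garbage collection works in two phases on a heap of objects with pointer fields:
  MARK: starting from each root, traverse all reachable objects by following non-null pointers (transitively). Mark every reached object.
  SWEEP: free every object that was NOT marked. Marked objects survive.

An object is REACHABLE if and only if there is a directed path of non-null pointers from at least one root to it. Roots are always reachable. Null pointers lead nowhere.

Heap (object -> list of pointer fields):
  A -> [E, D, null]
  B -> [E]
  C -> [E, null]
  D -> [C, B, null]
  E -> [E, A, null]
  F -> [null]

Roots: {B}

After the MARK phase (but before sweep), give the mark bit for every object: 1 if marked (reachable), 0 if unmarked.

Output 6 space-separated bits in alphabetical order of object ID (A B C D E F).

Roots: B
Mark B: refs=E, marked=B
Mark E: refs=E A null, marked=B E
Mark A: refs=E D null, marked=A B E
Mark D: refs=C B null, marked=A B D E
Mark C: refs=E null, marked=A B C D E
Unmarked (collected): F

Answer: 1 1 1 1 1 0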